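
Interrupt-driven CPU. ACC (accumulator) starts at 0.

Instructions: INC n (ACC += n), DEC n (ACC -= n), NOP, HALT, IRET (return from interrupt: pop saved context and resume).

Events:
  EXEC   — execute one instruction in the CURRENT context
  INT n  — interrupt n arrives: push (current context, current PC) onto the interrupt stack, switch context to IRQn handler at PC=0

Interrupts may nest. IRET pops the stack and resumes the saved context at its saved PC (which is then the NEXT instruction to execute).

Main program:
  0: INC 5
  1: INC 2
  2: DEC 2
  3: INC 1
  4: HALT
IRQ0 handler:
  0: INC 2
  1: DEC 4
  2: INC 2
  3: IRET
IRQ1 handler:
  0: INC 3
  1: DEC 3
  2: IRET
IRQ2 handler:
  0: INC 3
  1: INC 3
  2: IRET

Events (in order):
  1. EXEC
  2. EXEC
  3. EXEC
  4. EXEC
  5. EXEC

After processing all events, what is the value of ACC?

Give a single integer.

Answer: 6

Derivation:
Event 1 (EXEC): [MAIN] PC=0: INC 5 -> ACC=5
Event 2 (EXEC): [MAIN] PC=1: INC 2 -> ACC=7
Event 3 (EXEC): [MAIN] PC=2: DEC 2 -> ACC=5
Event 4 (EXEC): [MAIN] PC=3: INC 1 -> ACC=6
Event 5 (EXEC): [MAIN] PC=4: HALT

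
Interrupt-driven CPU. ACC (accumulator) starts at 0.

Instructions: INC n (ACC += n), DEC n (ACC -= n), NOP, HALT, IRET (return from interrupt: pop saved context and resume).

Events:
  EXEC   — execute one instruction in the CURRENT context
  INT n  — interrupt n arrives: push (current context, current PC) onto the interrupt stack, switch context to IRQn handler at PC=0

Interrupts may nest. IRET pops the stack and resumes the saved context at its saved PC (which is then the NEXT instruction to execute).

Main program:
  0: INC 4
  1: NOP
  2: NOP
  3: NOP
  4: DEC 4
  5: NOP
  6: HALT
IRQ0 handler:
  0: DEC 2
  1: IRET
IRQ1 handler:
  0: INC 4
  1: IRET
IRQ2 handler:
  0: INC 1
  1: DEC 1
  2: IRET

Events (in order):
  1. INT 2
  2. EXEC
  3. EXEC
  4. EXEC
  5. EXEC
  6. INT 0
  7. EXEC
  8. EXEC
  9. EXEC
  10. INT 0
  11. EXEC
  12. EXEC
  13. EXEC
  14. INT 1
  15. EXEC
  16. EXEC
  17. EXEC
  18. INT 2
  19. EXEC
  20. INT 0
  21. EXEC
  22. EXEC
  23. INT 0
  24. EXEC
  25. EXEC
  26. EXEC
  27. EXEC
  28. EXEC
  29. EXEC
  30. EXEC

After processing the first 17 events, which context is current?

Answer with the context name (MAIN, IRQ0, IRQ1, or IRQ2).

Event 1 (INT 2): INT 2 arrives: push (MAIN, PC=0), enter IRQ2 at PC=0 (depth now 1)
Event 2 (EXEC): [IRQ2] PC=0: INC 1 -> ACC=1
Event 3 (EXEC): [IRQ2] PC=1: DEC 1 -> ACC=0
Event 4 (EXEC): [IRQ2] PC=2: IRET -> resume MAIN at PC=0 (depth now 0)
Event 5 (EXEC): [MAIN] PC=0: INC 4 -> ACC=4
Event 6 (INT 0): INT 0 arrives: push (MAIN, PC=1), enter IRQ0 at PC=0 (depth now 1)
Event 7 (EXEC): [IRQ0] PC=0: DEC 2 -> ACC=2
Event 8 (EXEC): [IRQ0] PC=1: IRET -> resume MAIN at PC=1 (depth now 0)
Event 9 (EXEC): [MAIN] PC=1: NOP
Event 10 (INT 0): INT 0 arrives: push (MAIN, PC=2), enter IRQ0 at PC=0 (depth now 1)
Event 11 (EXEC): [IRQ0] PC=0: DEC 2 -> ACC=0
Event 12 (EXEC): [IRQ0] PC=1: IRET -> resume MAIN at PC=2 (depth now 0)
Event 13 (EXEC): [MAIN] PC=2: NOP
Event 14 (INT 1): INT 1 arrives: push (MAIN, PC=3), enter IRQ1 at PC=0 (depth now 1)
Event 15 (EXEC): [IRQ1] PC=0: INC 4 -> ACC=4
Event 16 (EXEC): [IRQ1] PC=1: IRET -> resume MAIN at PC=3 (depth now 0)
Event 17 (EXEC): [MAIN] PC=3: NOP

Answer: MAIN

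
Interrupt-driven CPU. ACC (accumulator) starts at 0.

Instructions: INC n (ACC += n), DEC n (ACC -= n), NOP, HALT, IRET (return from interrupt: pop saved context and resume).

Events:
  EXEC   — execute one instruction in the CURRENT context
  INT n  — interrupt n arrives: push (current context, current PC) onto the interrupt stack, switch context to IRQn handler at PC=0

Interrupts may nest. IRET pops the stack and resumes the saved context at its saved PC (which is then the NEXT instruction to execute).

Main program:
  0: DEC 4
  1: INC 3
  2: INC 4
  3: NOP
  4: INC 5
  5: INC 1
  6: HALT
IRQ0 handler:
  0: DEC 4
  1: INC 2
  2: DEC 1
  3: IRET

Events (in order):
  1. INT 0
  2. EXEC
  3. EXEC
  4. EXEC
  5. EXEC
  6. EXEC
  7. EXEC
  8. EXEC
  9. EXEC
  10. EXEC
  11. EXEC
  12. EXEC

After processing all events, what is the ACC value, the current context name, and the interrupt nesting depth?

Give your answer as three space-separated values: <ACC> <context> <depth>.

Answer: 6 MAIN 0

Derivation:
Event 1 (INT 0): INT 0 arrives: push (MAIN, PC=0), enter IRQ0 at PC=0 (depth now 1)
Event 2 (EXEC): [IRQ0] PC=0: DEC 4 -> ACC=-4
Event 3 (EXEC): [IRQ0] PC=1: INC 2 -> ACC=-2
Event 4 (EXEC): [IRQ0] PC=2: DEC 1 -> ACC=-3
Event 5 (EXEC): [IRQ0] PC=3: IRET -> resume MAIN at PC=0 (depth now 0)
Event 6 (EXEC): [MAIN] PC=0: DEC 4 -> ACC=-7
Event 7 (EXEC): [MAIN] PC=1: INC 3 -> ACC=-4
Event 8 (EXEC): [MAIN] PC=2: INC 4 -> ACC=0
Event 9 (EXEC): [MAIN] PC=3: NOP
Event 10 (EXEC): [MAIN] PC=4: INC 5 -> ACC=5
Event 11 (EXEC): [MAIN] PC=5: INC 1 -> ACC=6
Event 12 (EXEC): [MAIN] PC=6: HALT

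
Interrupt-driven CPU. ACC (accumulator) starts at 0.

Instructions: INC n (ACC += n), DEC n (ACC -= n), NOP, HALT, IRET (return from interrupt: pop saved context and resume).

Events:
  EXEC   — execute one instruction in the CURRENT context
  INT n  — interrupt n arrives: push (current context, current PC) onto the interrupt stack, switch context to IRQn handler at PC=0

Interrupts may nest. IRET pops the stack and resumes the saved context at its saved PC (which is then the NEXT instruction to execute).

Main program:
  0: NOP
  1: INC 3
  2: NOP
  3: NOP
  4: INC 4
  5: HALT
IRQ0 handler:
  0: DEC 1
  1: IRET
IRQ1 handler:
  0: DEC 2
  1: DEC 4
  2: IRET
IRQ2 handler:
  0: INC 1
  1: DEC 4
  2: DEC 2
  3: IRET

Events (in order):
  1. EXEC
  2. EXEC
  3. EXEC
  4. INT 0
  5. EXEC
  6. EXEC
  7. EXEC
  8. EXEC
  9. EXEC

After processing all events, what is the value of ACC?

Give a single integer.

Answer: 6

Derivation:
Event 1 (EXEC): [MAIN] PC=0: NOP
Event 2 (EXEC): [MAIN] PC=1: INC 3 -> ACC=3
Event 3 (EXEC): [MAIN] PC=2: NOP
Event 4 (INT 0): INT 0 arrives: push (MAIN, PC=3), enter IRQ0 at PC=0 (depth now 1)
Event 5 (EXEC): [IRQ0] PC=0: DEC 1 -> ACC=2
Event 6 (EXEC): [IRQ0] PC=1: IRET -> resume MAIN at PC=3 (depth now 0)
Event 7 (EXEC): [MAIN] PC=3: NOP
Event 8 (EXEC): [MAIN] PC=4: INC 4 -> ACC=6
Event 9 (EXEC): [MAIN] PC=5: HALT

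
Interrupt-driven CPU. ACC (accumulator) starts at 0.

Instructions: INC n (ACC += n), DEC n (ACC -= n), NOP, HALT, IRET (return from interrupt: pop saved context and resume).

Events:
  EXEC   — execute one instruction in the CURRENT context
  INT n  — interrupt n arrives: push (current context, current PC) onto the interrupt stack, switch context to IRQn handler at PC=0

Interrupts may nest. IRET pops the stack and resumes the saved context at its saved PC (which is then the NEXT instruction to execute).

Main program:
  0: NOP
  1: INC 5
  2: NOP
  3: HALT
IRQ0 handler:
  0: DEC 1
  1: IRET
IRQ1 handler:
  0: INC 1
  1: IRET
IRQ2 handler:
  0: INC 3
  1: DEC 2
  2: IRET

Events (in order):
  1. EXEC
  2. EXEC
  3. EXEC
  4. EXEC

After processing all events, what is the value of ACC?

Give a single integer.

Event 1 (EXEC): [MAIN] PC=0: NOP
Event 2 (EXEC): [MAIN] PC=1: INC 5 -> ACC=5
Event 3 (EXEC): [MAIN] PC=2: NOP
Event 4 (EXEC): [MAIN] PC=3: HALT

Answer: 5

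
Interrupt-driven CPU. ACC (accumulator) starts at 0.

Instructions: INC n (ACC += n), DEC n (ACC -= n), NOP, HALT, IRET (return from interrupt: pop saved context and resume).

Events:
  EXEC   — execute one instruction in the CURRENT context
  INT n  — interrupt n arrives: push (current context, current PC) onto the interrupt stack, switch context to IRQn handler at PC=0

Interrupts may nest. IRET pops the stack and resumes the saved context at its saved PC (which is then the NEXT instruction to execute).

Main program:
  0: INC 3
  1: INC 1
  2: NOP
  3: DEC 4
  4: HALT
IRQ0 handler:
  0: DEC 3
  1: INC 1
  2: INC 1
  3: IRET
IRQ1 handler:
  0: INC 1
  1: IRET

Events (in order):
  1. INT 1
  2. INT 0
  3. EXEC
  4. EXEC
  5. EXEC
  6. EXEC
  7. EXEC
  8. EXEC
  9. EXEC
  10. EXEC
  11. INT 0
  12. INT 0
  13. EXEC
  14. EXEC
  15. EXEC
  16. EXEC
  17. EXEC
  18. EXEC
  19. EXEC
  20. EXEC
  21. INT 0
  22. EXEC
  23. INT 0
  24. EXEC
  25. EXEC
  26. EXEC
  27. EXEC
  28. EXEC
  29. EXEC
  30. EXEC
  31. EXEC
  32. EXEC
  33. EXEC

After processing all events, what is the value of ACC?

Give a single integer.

Answer: -4

Derivation:
Event 1 (INT 1): INT 1 arrives: push (MAIN, PC=0), enter IRQ1 at PC=0 (depth now 1)
Event 2 (INT 0): INT 0 arrives: push (IRQ1, PC=0), enter IRQ0 at PC=0 (depth now 2)
Event 3 (EXEC): [IRQ0] PC=0: DEC 3 -> ACC=-3
Event 4 (EXEC): [IRQ0] PC=1: INC 1 -> ACC=-2
Event 5 (EXEC): [IRQ0] PC=2: INC 1 -> ACC=-1
Event 6 (EXEC): [IRQ0] PC=3: IRET -> resume IRQ1 at PC=0 (depth now 1)
Event 7 (EXEC): [IRQ1] PC=0: INC 1 -> ACC=0
Event 8 (EXEC): [IRQ1] PC=1: IRET -> resume MAIN at PC=0 (depth now 0)
Event 9 (EXEC): [MAIN] PC=0: INC 3 -> ACC=3
Event 10 (EXEC): [MAIN] PC=1: INC 1 -> ACC=4
Event 11 (INT 0): INT 0 arrives: push (MAIN, PC=2), enter IRQ0 at PC=0 (depth now 1)
Event 12 (INT 0): INT 0 arrives: push (IRQ0, PC=0), enter IRQ0 at PC=0 (depth now 2)
Event 13 (EXEC): [IRQ0] PC=0: DEC 3 -> ACC=1
Event 14 (EXEC): [IRQ0] PC=1: INC 1 -> ACC=2
Event 15 (EXEC): [IRQ0] PC=2: INC 1 -> ACC=3
Event 16 (EXEC): [IRQ0] PC=3: IRET -> resume IRQ0 at PC=0 (depth now 1)
Event 17 (EXEC): [IRQ0] PC=0: DEC 3 -> ACC=0
Event 18 (EXEC): [IRQ0] PC=1: INC 1 -> ACC=1
Event 19 (EXEC): [IRQ0] PC=2: INC 1 -> ACC=2
Event 20 (EXEC): [IRQ0] PC=3: IRET -> resume MAIN at PC=2 (depth now 0)
Event 21 (INT 0): INT 0 arrives: push (MAIN, PC=2), enter IRQ0 at PC=0 (depth now 1)
Event 22 (EXEC): [IRQ0] PC=0: DEC 3 -> ACC=-1
Event 23 (INT 0): INT 0 arrives: push (IRQ0, PC=1), enter IRQ0 at PC=0 (depth now 2)
Event 24 (EXEC): [IRQ0] PC=0: DEC 3 -> ACC=-4
Event 25 (EXEC): [IRQ0] PC=1: INC 1 -> ACC=-3
Event 26 (EXEC): [IRQ0] PC=2: INC 1 -> ACC=-2
Event 27 (EXEC): [IRQ0] PC=3: IRET -> resume IRQ0 at PC=1 (depth now 1)
Event 28 (EXEC): [IRQ0] PC=1: INC 1 -> ACC=-1
Event 29 (EXEC): [IRQ0] PC=2: INC 1 -> ACC=0
Event 30 (EXEC): [IRQ0] PC=3: IRET -> resume MAIN at PC=2 (depth now 0)
Event 31 (EXEC): [MAIN] PC=2: NOP
Event 32 (EXEC): [MAIN] PC=3: DEC 4 -> ACC=-4
Event 33 (EXEC): [MAIN] PC=4: HALT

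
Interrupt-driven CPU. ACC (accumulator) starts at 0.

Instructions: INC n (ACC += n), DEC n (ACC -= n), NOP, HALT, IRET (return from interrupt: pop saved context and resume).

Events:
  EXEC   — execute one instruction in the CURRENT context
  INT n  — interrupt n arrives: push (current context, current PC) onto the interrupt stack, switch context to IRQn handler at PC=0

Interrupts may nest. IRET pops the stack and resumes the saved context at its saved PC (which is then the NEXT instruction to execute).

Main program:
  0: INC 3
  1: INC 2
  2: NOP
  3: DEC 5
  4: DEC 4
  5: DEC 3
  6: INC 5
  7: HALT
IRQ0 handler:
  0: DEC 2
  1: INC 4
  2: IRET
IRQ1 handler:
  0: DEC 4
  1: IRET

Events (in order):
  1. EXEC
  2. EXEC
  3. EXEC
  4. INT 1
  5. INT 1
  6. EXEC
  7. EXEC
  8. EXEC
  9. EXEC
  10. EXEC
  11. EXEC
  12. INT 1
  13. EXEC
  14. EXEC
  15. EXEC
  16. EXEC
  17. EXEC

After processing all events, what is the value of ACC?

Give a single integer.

Answer: -14

Derivation:
Event 1 (EXEC): [MAIN] PC=0: INC 3 -> ACC=3
Event 2 (EXEC): [MAIN] PC=1: INC 2 -> ACC=5
Event 3 (EXEC): [MAIN] PC=2: NOP
Event 4 (INT 1): INT 1 arrives: push (MAIN, PC=3), enter IRQ1 at PC=0 (depth now 1)
Event 5 (INT 1): INT 1 arrives: push (IRQ1, PC=0), enter IRQ1 at PC=0 (depth now 2)
Event 6 (EXEC): [IRQ1] PC=0: DEC 4 -> ACC=1
Event 7 (EXEC): [IRQ1] PC=1: IRET -> resume IRQ1 at PC=0 (depth now 1)
Event 8 (EXEC): [IRQ1] PC=0: DEC 4 -> ACC=-3
Event 9 (EXEC): [IRQ1] PC=1: IRET -> resume MAIN at PC=3 (depth now 0)
Event 10 (EXEC): [MAIN] PC=3: DEC 5 -> ACC=-8
Event 11 (EXEC): [MAIN] PC=4: DEC 4 -> ACC=-12
Event 12 (INT 1): INT 1 arrives: push (MAIN, PC=5), enter IRQ1 at PC=0 (depth now 1)
Event 13 (EXEC): [IRQ1] PC=0: DEC 4 -> ACC=-16
Event 14 (EXEC): [IRQ1] PC=1: IRET -> resume MAIN at PC=5 (depth now 0)
Event 15 (EXEC): [MAIN] PC=5: DEC 3 -> ACC=-19
Event 16 (EXEC): [MAIN] PC=6: INC 5 -> ACC=-14
Event 17 (EXEC): [MAIN] PC=7: HALT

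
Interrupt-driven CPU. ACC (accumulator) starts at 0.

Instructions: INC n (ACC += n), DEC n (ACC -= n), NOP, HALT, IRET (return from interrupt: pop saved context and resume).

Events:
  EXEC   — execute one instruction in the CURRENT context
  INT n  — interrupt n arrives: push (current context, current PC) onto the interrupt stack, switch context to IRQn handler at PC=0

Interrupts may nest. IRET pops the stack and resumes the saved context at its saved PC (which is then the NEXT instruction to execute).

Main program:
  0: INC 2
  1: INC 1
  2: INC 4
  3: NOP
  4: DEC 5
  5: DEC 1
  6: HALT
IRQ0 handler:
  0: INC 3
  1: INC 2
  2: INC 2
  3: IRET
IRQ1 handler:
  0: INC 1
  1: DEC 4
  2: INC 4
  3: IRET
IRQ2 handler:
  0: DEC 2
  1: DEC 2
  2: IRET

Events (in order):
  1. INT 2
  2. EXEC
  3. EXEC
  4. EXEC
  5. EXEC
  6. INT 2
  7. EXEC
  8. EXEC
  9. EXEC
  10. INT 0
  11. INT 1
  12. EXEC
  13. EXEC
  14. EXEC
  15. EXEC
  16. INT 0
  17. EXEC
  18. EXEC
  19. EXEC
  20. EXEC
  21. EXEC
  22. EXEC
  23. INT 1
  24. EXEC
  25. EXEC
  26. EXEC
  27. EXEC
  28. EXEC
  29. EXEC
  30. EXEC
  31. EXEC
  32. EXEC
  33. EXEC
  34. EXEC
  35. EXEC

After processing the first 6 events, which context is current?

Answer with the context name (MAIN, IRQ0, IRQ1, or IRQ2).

Event 1 (INT 2): INT 2 arrives: push (MAIN, PC=0), enter IRQ2 at PC=0 (depth now 1)
Event 2 (EXEC): [IRQ2] PC=0: DEC 2 -> ACC=-2
Event 3 (EXEC): [IRQ2] PC=1: DEC 2 -> ACC=-4
Event 4 (EXEC): [IRQ2] PC=2: IRET -> resume MAIN at PC=0 (depth now 0)
Event 5 (EXEC): [MAIN] PC=0: INC 2 -> ACC=-2
Event 6 (INT 2): INT 2 arrives: push (MAIN, PC=1), enter IRQ2 at PC=0 (depth now 1)

Answer: IRQ2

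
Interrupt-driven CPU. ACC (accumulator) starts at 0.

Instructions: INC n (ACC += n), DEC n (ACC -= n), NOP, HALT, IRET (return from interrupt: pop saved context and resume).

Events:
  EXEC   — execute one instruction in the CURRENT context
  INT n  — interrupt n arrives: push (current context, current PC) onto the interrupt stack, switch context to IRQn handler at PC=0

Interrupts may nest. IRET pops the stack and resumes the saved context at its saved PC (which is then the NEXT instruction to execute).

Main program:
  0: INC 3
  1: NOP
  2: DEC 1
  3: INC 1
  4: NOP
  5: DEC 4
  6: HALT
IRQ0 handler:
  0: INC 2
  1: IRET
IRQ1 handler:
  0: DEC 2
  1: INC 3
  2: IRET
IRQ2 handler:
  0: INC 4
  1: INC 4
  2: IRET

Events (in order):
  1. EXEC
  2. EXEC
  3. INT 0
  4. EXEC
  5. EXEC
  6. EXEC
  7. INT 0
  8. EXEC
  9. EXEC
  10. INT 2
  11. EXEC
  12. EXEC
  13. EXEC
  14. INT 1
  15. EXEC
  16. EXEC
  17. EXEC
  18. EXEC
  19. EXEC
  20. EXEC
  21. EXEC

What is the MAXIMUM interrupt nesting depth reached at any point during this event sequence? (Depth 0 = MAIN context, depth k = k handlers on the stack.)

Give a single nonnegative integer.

Answer: 1

Derivation:
Event 1 (EXEC): [MAIN] PC=0: INC 3 -> ACC=3 [depth=0]
Event 2 (EXEC): [MAIN] PC=1: NOP [depth=0]
Event 3 (INT 0): INT 0 arrives: push (MAIN, PC=2), enter IRQ0 at PC=0 (depth now 1) [depth=1]
Event 4 (EXEC): [IRQ0] PC=0: INC 2 -> ACC=5 [depth=1]
Event 5 (EXEC): [IRQ0] PC=1: IRET -> resume MAIN at PC=2 (depth now 0) [depth=0]
Event 6 (EXEC): [MAIN] PC=2: DEC 1 -> ACC=4 [depth=0]
Event 7 (INT 0): INT 0 arrives: push (MAIN, PC=3), enter IRQ0 at PC=0 (depth now 1) [depth=1]
Event 8 (EXEC): [IRQ0] PC=0: INC 2 -> ACC=6 [depth=1]
Event 9 (EXEC): [IRQ0] PC=1: IRET -> resume MAIN at PC=3 (depth now 0) [depth=0]
Event 10 (INT 2): INT 2 arrives: push (MAIN, PC=3), enter IRQ2 at PC=0 (depth now 1) [depth=1]
Event 11 (EXEC): [IRQ2] PC=0: INC 4 -> ACC=10 [depth=1]
Event 12 (EXEC): [IRQ2] PC=1: INC 4 -> ACC=14 [depth=1]
Event 13 (EXEC): [IRQ2] PC=2: IRET -> resume MAIN at PC=3 (depth now 0) [depth=0]
Event 14 (INT 1): INT 1 arrives: push (MAIN, PC=3), enter IRQ1 at PC=0 (depth now 1) [depth=1]
Event 15 (EXEC): [IRQ1] PC=0: DEC 2 -> ACC=12 [depth=1]
Event 16 (EXEC): [IRQ1] PC=1: INC 3 -> ACC=15 [depth=1]
Event 17 (EXEC): [IRQ1] PC=2: IRET -> resume MAIN at PC=3 (depth now 0) [depth=0]
Event 18 (EXEC): [MAIN] PC=3: INC 1 -> ACC=16 [depth=0]
Event 19 (EXEC): [MAIN] PC=4: NOP [depth=0]
Event 20 (EXEC): [MAIN] PC=5: DEC 4 -> ACC=12 [depth=0]
Event 21 (EXEC): [MAIN] PC=6: HALT [depth=0]
Max depth observed: 1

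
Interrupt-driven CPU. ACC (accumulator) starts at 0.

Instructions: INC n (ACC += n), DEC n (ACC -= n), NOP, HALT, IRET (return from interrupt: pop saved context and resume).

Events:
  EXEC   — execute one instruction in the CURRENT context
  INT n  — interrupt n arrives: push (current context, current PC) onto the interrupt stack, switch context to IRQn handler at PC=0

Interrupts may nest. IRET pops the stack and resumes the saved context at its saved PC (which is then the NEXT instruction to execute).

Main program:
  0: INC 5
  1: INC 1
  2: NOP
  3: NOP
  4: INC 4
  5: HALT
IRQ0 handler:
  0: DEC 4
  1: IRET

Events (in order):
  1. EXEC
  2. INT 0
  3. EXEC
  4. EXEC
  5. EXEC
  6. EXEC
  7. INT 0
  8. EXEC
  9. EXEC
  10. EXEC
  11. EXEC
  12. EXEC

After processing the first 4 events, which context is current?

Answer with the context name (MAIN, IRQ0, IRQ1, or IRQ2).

Answer: MAIN

Derivation:
Event 1 (EXEC): [MAIN] PC=0: INC 5 -> ACC=5
Event 2 (INT 0): INT 0 arrives: push (MAIN, PC=1), enter IRQ0 at PC=0 (depth now 1)
Event 3 (EXEC): [IRQ0] PC=0: DEC 4 -> ACC=1
Event 4 (EXEC): [IRQ0] PC=1: IRET -> resume MAIN at PC=1 (depth now 0)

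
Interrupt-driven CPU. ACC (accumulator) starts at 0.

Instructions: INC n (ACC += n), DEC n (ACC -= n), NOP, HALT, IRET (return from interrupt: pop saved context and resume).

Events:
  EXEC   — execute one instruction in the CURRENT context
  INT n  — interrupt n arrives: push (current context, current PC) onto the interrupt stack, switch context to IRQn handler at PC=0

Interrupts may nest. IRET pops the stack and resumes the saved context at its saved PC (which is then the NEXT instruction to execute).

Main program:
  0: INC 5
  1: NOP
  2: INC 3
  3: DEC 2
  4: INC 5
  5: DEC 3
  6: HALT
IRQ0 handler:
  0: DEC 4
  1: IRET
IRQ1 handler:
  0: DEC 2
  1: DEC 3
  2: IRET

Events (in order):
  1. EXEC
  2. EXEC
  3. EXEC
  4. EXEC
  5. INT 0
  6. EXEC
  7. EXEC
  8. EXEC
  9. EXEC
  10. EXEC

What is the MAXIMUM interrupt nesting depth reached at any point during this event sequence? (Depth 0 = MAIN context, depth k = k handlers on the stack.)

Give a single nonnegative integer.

Answer: 1

Derivation:
Event 1 (EXEC): [MAIN] PC=0: INC 5 -> ACC=5 [depth=0]
Event 2 (EXEC): [MAIN] PC=1: NOP [depth=0]
Event 3 (EXEC): [MAIN] PC=2: INC 3 -> ACC=8 [depth=0]
Event 4 (EXEC): [MAIN] PC=3: DEC 2 -> ACC=6 [depth=0]
Event 5 (INT 0): INT 0 arrives: push (MAIN, PC=4), enter IRQ0 at PC=0 (depth now 1) [depth=1]
Event 6 (EXEC): [IRQ0] PC=0: DEC 4 -> ACC=2 [depth=1]
Event 7 (EXEC): [IRQ0] PC=1: IRET -> resume MAIN at PC=4 (depth now 0) [depth=0]
Event 8 (EXEC): [MAIN] PC=4: INC 5 -> ACC=7 [depth=0]
Event 9 (EXEC): [MAIN] PC=5: DEC 3 -> ACC=4 [depth=0]
Event 10 (EXEC): [MAIN] PC=6: HALT [depth=0]
Max depth observed: 1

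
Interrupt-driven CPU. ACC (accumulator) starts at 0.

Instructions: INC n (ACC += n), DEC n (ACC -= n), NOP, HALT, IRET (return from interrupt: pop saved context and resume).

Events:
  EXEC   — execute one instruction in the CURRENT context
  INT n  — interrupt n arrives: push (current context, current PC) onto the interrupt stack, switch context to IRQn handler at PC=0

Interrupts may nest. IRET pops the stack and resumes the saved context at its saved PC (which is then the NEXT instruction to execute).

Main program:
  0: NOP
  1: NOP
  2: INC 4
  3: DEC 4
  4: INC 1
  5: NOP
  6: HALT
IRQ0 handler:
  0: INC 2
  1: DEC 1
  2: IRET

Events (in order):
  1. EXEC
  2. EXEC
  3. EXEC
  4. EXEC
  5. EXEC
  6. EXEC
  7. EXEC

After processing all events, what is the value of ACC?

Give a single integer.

Event 1 (EXEC): [MAIN] PC=0: NOP
Event 2 (EXEC): [MAIN] PC=1: NOP
Event 3 (EXEC): [MAIN] PC=2: INC 4 -> ACC=4
Event 4 (EXEC): [MAIN] PC=3: DEC 4 -> ACC=0
Event 5 (EXEC): [MAIN] PC=4: INC 1 -> ACC=1
Event 6 (EXEC): [MAIN] PC=5: NOP
Event 7 (EXEC): [MAIN] PC=6: HALT

Answer: 1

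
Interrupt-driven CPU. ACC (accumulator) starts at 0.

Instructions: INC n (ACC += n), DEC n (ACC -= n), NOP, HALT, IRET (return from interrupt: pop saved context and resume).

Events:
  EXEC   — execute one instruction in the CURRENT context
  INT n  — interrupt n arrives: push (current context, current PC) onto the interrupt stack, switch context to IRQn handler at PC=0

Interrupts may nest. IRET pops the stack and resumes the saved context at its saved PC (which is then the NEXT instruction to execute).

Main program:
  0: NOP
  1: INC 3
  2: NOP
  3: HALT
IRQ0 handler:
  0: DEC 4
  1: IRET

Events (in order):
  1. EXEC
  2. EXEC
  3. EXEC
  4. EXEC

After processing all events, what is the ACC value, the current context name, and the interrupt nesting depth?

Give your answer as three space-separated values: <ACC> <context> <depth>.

Event 1 (EXEC): [MAIN] PC=0: NOP
Event 2 (EXEC): [MAIN] PC=1: INC 3 -> ACC=3
Event 3 (EXEC): [MAIN] PC=2: NOP
Event 4 (EXEC): [MAIN] PC=3: HALT

Answer: 3 MAIN 0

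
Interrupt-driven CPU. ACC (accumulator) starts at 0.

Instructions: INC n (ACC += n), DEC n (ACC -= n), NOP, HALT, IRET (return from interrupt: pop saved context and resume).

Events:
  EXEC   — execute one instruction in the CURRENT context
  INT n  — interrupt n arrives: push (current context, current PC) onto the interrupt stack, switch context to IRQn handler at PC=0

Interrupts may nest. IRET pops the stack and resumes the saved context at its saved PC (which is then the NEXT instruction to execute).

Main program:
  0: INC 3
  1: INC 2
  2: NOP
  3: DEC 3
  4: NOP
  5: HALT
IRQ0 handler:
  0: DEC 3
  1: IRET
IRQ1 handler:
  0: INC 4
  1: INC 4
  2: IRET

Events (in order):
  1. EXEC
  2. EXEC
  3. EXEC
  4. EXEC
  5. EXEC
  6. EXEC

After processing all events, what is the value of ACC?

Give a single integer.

Answer: 2

Derivation:
Event 1 (EXEC): [MAIN] PC=0: INC 3 -> ACC=3
Event 2 (EXEC): [MAIN] PC=1: INC 2 -> ACC=5
Event 3 (EXEC): [MAIN] PC=2: NOP
Event 4 (EXEC): [MAIN] PC=3: DEC 3 -> ACC=2
Event 5 (EXEC): [MAIN] PC=4: NOP
Event 6 (EXEC): [MAIN] PC=5: HALT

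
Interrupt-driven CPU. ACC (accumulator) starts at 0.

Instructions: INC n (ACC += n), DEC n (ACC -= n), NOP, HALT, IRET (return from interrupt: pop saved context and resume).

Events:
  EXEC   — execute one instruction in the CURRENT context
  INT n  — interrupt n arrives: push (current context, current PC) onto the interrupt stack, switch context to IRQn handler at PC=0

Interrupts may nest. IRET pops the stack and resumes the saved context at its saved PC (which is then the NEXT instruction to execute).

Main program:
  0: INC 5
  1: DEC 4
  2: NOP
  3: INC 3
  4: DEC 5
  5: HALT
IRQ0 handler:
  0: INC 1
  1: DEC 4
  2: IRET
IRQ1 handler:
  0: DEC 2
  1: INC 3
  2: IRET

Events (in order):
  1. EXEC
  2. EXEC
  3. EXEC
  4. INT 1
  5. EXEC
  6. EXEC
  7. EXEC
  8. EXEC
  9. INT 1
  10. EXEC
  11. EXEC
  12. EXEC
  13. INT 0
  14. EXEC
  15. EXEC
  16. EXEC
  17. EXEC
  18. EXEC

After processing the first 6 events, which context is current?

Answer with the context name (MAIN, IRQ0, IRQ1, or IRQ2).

Answer: IRQ1

Derivation:
Event 1 (EXEC): [MAIN] PC=0: INC 5 -> ACC=5
Event 2 (EXEC): [MAIN] PC=1: DEC 4 -> ACC=1
Event 3 (EXEC): [MAIN] PC=2: NOP
Event 4 (INT 1): INT 1 arrives: push (MAIN, PC=3), enter IRQ1 at PC=0 (depth now 1)
Event 5 (EXEC): [IRQ1] PC=0: DEC 2 -> ACC=-1
Event 6 (EXEC): [IRQ1] PC=1: INC 3 -> ACC=2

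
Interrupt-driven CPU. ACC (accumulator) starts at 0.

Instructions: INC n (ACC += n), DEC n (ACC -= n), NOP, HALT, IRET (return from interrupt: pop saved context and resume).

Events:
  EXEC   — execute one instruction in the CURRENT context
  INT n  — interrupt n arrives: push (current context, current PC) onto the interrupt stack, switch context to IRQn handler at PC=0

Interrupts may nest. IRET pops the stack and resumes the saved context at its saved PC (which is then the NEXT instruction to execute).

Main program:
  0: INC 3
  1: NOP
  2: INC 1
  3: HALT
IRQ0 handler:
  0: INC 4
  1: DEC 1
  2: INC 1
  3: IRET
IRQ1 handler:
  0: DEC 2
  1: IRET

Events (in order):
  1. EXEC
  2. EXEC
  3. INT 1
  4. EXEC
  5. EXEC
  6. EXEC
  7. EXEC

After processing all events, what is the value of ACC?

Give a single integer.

Answer: 2

Derivation:
Event 1 (EXEC): [MAIN] PC=0: INC 3 -> ACC=3
Event 2 (EXEC): [MAIN] PC=1: NOP
Event 3 (INT 1): INT 1 arrives: push (MAIN, PC=2), enter IRQ1 at PC=0 (depth now 1)
Event 4 (EXEC): [IRQ1] PC=0: DEC 2 -> ACC=1
Event 5 (EXEC): [IRQ1] PC=1: IRET -> resume MAIN at PC=2 (depth now 0)
Event 6 (EXEC): [MAIN] PC=2: INC 1 -> ACC=2
Event 7 (EXEC): [MAIN] PC=3: HALT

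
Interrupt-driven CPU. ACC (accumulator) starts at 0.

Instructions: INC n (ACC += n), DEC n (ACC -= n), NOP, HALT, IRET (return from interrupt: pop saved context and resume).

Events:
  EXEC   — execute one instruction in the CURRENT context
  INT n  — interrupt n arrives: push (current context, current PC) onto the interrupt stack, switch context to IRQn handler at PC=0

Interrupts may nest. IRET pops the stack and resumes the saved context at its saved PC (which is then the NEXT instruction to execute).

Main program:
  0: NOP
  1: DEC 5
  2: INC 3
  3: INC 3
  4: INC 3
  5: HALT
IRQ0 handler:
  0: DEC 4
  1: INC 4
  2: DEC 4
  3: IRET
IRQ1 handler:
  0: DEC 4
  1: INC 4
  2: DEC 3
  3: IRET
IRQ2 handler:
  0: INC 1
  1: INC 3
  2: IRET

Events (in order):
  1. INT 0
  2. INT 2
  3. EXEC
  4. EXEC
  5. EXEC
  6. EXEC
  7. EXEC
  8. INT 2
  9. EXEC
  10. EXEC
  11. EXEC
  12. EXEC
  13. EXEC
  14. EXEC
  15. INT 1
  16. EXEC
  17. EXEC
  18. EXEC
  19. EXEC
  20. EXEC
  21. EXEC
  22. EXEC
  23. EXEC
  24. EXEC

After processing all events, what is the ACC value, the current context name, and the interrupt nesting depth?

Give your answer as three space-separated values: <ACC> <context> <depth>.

Answer: 5 MAIN 0

Derivation:
Event 1 (INT 0): INT 0 arrives: push (MAIN, PC=0), enter IRQ0 at PC=0 (depth now 1)
Event 2 (INT 2): INT 2 arrives: push (IRQ0, PC=0), enter IRQ2 at PC=0 (depth now 2)
Event 3 (EXEC): [IRQ2] PC=0: INC 1 -> ACC=1
Event 4 (EXEC): [IRQ2] PC=1: INC 3 -> ACC=4
Event 5 (EXEC): [IRQ2] PC=2: IRET -> resume IRQ0 at PC=0 (depth now 1)
Event 6 (EXEC): [IRQ0] PC=0: DEC 4 -> ACC=0
Event 7 (EXEC): [IRQ0] PC=1: INC 4 -> ACC=4
Event 8 (INT 2): INT 2 arrives: push (IRQ0, PC=2), enter IRQ2 at PC=0 (depth now 2)
Event 9 (EXEC): [IRQ2] PC=0: INC 1 -> ACC=5
Event 10 (EXEC): [IRQ2] PC=1: INC 3 -> ACC=8
Event 11 (EXEC): [IRQ2] PC=2: IRET -> resume IRQ0 at PC=2 (depth now 1)
Event 12 (EXEC): [IRQ0] PC=2: DEC 4 -> ACC=4
Event 13 (EXEC): [IRQ0] PC=3: IRET -> resume MAIN at PC=0 (depth now 0)
Event 14 (EXEC): [MAIN] PC=0: NOP
Event 15 (INT 1): INT 1 arrives: push (MAIN, PC=1), enter IRQ1 at PC=0 (depth now 1)
Event 16 (EXEC): [IRQ1] PC=0: DEC 4 -> ACC=0
Event 17 (EXEC): [IRQ1] PC=1: INC 4 -> ACC=4
Event 18 (EXEC): [IRQ1] PC=2: DEC 3 -> ACC=1
Event 19 (EXEC): [IRQ1] PC=3: IRET -> resume MAIN at PC=1 (depth now 0)
Event 20 (EXEC): [MAIN] PC=1: DEC 5 -> ACC=-4
Event 21 (EXEC): [MAIN] PC=2: INC 3 -> ACC=-1
Event 22 (EXEC): [MAIN] PC=3: INC 3 -> ACC=2
Event 23 (EXEC): [MAIN] PC=4: INC 3 -> ACC=5
Event 24 (EXEC): [MAIN] PC=5: HALT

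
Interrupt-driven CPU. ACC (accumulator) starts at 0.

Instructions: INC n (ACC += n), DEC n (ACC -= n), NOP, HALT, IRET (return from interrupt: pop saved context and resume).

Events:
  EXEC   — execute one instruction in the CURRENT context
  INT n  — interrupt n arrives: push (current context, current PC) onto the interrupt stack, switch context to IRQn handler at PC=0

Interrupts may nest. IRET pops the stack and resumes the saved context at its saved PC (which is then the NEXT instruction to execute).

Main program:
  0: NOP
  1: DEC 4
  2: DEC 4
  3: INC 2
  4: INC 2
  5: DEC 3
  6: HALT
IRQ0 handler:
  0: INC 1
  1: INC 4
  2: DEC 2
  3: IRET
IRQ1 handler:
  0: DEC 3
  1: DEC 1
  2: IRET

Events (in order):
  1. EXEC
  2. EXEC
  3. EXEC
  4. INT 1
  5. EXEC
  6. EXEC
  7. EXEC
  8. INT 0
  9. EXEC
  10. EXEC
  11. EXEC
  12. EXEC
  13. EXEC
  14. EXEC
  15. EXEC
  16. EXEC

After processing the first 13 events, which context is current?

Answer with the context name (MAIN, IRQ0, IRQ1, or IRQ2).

Answer: MAIN

Derivation:
Event 1 (EXEC): [MAIN] PC=0: NOP
Event 2 (EXEC): [MAIN] PC=1: DEC 4 -> ACC=-4
Event 3 (EXEC): [MAIN] PC=2: DEC 4 -> ACC=-8
Event 4 (INT 1): INT 1 arrives: push (MAIN, PC=3), enter IRQ1 at PC=0 (depth now 1)
Event 5 (EXEC): [IRQ1] PC=0: DEC 3 -> ACC=-11
Event 6 (EXEC): [IRQ1] PC=1: DEC 1 -> ACC=-12
Event 7 (EXEC): [IRQ1] PC=2: IRET -> resume MAIN at PC=3 (depth now 0)
Event 8 (INT 0): INT 0 arrives: push (MAIN, PC=3), enter IRQ0 at PC=0 (depth now 1)
Event 9 (EXEC): [IRQ0] PC=0: INC 1 -> ACC=-11
Event 10 (EXEC): [IRQ0] PC=1: INC 4 -> ACC=-7
Event 11 (EXEC): [IRQ0] PC=2: DEC 2 -> ACC=-9
Event 12 (EXEC): [IRQ0] PC=3: IRET -> resume MAIN at PC=3 (depth now 0)
Event 13 (EXEC): [MAIN] PC=3: INC 2 -> ACC=-7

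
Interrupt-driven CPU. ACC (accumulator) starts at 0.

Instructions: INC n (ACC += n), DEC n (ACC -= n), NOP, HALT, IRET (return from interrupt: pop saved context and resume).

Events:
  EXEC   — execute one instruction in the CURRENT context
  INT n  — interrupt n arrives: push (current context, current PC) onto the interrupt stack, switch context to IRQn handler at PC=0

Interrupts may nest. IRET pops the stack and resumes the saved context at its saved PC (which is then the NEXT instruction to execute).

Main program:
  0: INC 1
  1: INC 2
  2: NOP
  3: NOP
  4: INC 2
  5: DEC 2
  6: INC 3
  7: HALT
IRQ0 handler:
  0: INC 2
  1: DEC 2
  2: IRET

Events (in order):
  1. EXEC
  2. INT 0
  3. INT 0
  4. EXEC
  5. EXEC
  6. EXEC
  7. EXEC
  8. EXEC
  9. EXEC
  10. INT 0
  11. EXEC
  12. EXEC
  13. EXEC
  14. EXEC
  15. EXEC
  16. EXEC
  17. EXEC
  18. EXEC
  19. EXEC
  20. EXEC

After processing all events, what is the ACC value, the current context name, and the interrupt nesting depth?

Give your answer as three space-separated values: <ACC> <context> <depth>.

Answer: 6 MAIN 0

Derivation:
Event 1 (EXEC): [MAIN] PC=0: INC 1 -> ACC=1
Event 2 (INT 0): INT 0 arrives: push (MAIN, PC=1), enter IRQ0 at PC=0 (depth now 1)
Event 3 (INT 0): INT 0 arrives: push (IRQ0, PC=0), enter IRQ0 at PC=0 (depth now 2)
Event 4 (EXEC): [IRQ0] PC=0: INC 2 -> ACC=3
Event 5 (EXEC): [IRQ0] PC=1: DEC 2 -> ACC=1
Event 6 (EXEC): [IRQ0] PC=2: IRET -> resume IRQ0 at PC=0 (depth now 1)
Event 7 (EXEC): [IRQ0] PC=0: INC 2 -> ACC=3
Event 8 (EXEC): [IRQ0] PC=1: DEC 2 -> ACC=1
Event 9 (EXEC): [IRQ0] PC=2: IRET -> resume MAIN at PC=1 (depth now 0)
Event 10 (INT 0): INT 0 arrives: push (MAIN, PC=1), enter IRQ0 at PC=0 (depth now 1)
Event 11 (EXEC): [IRQ0] PC=0: INC 2 -> ACC=3
Event 12 (EXEC): [IRQ0] PC=1: DEC 2 -> ACC=1
Event 13 (EXEC): [IRQ0] PC=2: IRET -> resume MAIN at PC=1 (depth now 0)
Event 14 (EXEC): [MAIN] PC=1: INC 2 -> ACC=3
Event 15 (EXEC): [MAIN] PC=2: NOP
Event 16 (EXEC): [MAIN] PC=3: NOP
Event 17 (EXEC): [MAIN] PC=4: INC 2 -> ACC=5
Event 18 (EXEC): [MAIN] PC=5: DEC 2 -> ACC=3
Event 19 (EXEC): [MAIN] PC=6: INC 3 -> ACC=6
Event 20 (EXEC): [MAIN] PC=7: HALT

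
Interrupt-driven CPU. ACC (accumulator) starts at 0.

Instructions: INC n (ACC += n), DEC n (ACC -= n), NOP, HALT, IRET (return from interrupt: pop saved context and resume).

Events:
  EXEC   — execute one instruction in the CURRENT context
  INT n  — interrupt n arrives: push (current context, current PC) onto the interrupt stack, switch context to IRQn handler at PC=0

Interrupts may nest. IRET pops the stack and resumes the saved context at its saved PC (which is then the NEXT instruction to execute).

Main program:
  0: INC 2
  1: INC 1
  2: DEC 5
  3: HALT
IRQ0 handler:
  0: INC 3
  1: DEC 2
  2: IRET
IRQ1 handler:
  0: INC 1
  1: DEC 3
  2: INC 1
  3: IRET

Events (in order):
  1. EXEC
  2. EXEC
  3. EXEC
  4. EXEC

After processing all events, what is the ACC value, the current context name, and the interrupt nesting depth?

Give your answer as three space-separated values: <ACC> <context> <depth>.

Event 1 (EXEC): [MAIN] PC=0: INC 2 -> ACC=2
Event 2 (EXEC): [MAIN] PC=1: INC 1 -> ACC=3
Event 3 (EXEC): [MAIN] PC=2: DEC 5 -> ACC=-2
Event 4 (EXEC): [MAIN] PC=3: HALT

Answer: -2 MAIN 0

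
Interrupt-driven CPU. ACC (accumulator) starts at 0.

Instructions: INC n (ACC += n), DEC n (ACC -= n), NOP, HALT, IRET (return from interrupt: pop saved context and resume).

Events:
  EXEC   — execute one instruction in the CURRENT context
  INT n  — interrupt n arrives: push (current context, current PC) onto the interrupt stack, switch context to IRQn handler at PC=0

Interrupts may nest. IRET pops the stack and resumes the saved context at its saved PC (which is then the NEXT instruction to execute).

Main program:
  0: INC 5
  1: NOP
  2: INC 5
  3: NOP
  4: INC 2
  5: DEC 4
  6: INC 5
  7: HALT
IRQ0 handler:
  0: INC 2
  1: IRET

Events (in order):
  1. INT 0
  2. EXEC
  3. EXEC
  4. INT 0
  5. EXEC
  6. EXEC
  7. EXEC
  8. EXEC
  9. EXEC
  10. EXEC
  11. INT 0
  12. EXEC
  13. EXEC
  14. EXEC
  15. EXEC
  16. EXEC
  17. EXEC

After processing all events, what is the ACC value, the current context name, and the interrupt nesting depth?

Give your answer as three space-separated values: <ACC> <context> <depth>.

Answer: 19 MAIN 0

Derivation:
Event 1 (INT 0): INT 0 arrives: push (MAIN, PC=0), enter IRQ0 at PC=0 (depth now 1)
Event 2 (EXEC): [IRQ0] PC=0: INC 2 -> ACC=2
Event 3 (EXEC): [IRQ0] PC=1: IRET -> resume MAIN at PC=0 (depth now 0)
Event 4 (INT 0): INT 0 arrives: push (MAIN, PC=0), enter IRQ0 at PC=0 (depth now 1)
Event 5 (EXEC): [IRQ0] PC=0: INC 2 -> ACC=4
Event 6 (EXEC): [IRQ0] PC=1: IRET -> resume MAIN at PC=0 (depth now 0)
Event 7 (EXEC): [MAIN] PC=0: INC 5 -> ACC=9
Event 8 (EXEC): [MAIN] PC=1: NOP
Event 9 (EXEC): [MAIN] PC=2: INC 5 -> ACC=14
Event 10 (EXEC): [MAIN] PC=3: NOP
Event 11 (INT 0): INT 0 arrives: push (MAIN, PC=4), enter IRQ0 at PC=0 (depth now 1)
Event 12 (EXEC): [IRQ0] PC=0: INC 2 -> ACC=16
Event 13 (EXEC): [IRQ0] PC=1: IRET -> resume MAIN at PC=4 (depth now 0)
Event 14 (EXEC): [MAIN] PC=4: INC 2 -> ACC=18
Event 15 (EXEC): [MAIN] PC=5: DEC 4 -> ACC=14
Event 16 (EXEC): [MAIN] PC=6: INC 5 -> ACC=19
Event 17 (EXEC): [MAIN] PC=7: HALT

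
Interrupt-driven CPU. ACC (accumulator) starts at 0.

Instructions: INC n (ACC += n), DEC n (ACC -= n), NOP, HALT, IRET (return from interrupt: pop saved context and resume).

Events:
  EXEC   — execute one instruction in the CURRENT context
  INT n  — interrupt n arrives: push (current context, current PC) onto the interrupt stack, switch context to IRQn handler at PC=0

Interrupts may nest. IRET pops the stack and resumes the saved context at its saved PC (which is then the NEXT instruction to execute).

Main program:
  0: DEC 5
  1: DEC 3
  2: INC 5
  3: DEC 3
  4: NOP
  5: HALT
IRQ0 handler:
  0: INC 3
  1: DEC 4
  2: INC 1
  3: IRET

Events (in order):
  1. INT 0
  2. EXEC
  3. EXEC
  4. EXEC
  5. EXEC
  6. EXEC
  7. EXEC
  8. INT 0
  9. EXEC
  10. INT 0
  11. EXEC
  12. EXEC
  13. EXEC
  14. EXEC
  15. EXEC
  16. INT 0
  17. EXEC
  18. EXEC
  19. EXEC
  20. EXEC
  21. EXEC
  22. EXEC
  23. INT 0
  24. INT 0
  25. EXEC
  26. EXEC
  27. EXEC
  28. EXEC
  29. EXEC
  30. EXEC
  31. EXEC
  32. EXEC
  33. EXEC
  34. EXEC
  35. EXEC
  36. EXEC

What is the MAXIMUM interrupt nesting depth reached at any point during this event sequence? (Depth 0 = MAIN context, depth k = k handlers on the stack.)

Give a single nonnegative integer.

Event 1 (INT 0): INT 0 arrives: push (MAIN, PC=0), enter IRQ0 at PC=0 (depth now 1) [depth=1]
Event 2 (EXEC): [IRQ0] PC=0: INC 3 -> ACC=3 [depth=1]
Event 3 (EXEC): [IRQ0] PC=1: DEC 4 -> ACC=-1 [depth=1]
Event 4 (EXEC): [IRQ0] PC=2: INC 1 -> ACC=0 [depth=1]
Event 5 (EXEC): [IRQ0] PC=3: IRET -> resume MAIN at PC=0 (depth now 0) [depth=0]
Event 6 (EXEC): [MAIN] PC=0: DEC 5 -> ACC=-5 [depth=0]
Event 7 (EXEC): [MAIN] PC=1: DEC 3 -> ACC=-8 [depth=0]
Event 8 (INT 0): INT 0 arrives: push (MAIN, PC=2), enter IRQ0 at PC=0 (depth now 1) [depth=1]
Event 9 (EXEC): [IRQ0] PC=0: INC 3 -> ACC=-5 [depth=1]
Event 10 (INT 0): INT 0 arrives: push (IRQ0, PC=1), enter IRQ0 at PC=0 (depth now 2) [depth=2]
Event 11 (EXEC): [IRQ0] PC=0: INC 3 -> ACC=-2 [depth=2]
Event 12 (EXEC): [IRQ0] PC=1: DEC 4 -> ACC=-6 [depth=2]
Event 13 (EXEC): [IRQ0] PC=2: INC 1 -> ACC=-5 [depth=2]
Event 14 (EXEC): [IRQ0] PC=3: IRET -> resume IRQ0 at PC=1 (depth now 1) [depth=1]
Event 15 (EXEC): [IRQ0] PC=1: DEC 4 -> ACC=-9 [depth=1]
Event 16 (INT 0): INT 0 arrives: push (IRQ0, PC=2), enter IRQ0 at PC=0 (depth now 2) [depth=2]
Event 17 (EXEC): [IRQ0] PC=0: INC 3 -> ACC=-6 [depth=2]
Event 18 (EXEC): [IRQ0] PC=1: DEC 4 -> ACC=-10 [depth=2]
Event 19 (EXEC): [IRQ0] PC=2: INC 1 -> ACC=-9 [depth=2]
Event 20 (EXEC): [IRQ0] PC=3: IRET -> resume IRQ0 at PC=2 (depth now 1) [depth=1]
Event 21 (EXEC): [IRQ0] PC=2: INC 1 -> ACC=-8 [depth=1]
Event 22 (EXEC): [IRQ0] PC=3: IRET -> resume MAIN at PC=2 (depth now 0) [depth=0]
Event 23 (INT 0): INT 0 arrives: push (MAIN, PC=2), enter IRQ0 at PC=0 (depth now 1) [depth=1]
Event 24 (INT 0): INT 0 arrives: push (IRQ0, PC=0), enter IRQ0 at PC=0 (depth now 2) [depth=2]
Event 25 (EXEC): [IRQ0] PC=0: INC 3 -> ACC=-5 [depth=2]
Event 26 (EXEC): [IRQ0] PC=1: DEC 4 -> ACC=-9 [depth=2]
Event 27 (EXEC): [IRQ0] PC=2: INC 1 -> ACC=-8 [depth=2]
Event 28 (EXEC): [IRQ0] PC=3: IRET -> resume IRQ0 at PC=0 (depth now 1) [depth=1]
Event 29 (EXEC): [IRQ0] PC=0: INC 3 -> ACC=-5 [depth=1]
Event 30 (EXEC): [IRQ0] PC=1: DEC 4 -> ACC=-9 [depth=1]
Event 31 (EXEC): [IRQ0] PC=2: INC 1 -> ACC=-8 [depth=1]
Event 32 (EXEC): [IRQ0] PC=3: IRET -> resume MAIN at PC=2 (depth now 0) [depth=0]
Event 33 (EXEC): [MAIN] PC=2: INC 5 -> ACC=-3 [depth=0]
Event 34 (EXEC): [MAIN] PC=3: DEC 3 -> ACC=-6 [depth=0]
Event 35 (EXEC): [MAIN] PC=4: NOP [depth=0]
Event 36 (EXEC): [MAIN] PC=5: HALT [depth=0]
Max depth observed: 2

Answer: 2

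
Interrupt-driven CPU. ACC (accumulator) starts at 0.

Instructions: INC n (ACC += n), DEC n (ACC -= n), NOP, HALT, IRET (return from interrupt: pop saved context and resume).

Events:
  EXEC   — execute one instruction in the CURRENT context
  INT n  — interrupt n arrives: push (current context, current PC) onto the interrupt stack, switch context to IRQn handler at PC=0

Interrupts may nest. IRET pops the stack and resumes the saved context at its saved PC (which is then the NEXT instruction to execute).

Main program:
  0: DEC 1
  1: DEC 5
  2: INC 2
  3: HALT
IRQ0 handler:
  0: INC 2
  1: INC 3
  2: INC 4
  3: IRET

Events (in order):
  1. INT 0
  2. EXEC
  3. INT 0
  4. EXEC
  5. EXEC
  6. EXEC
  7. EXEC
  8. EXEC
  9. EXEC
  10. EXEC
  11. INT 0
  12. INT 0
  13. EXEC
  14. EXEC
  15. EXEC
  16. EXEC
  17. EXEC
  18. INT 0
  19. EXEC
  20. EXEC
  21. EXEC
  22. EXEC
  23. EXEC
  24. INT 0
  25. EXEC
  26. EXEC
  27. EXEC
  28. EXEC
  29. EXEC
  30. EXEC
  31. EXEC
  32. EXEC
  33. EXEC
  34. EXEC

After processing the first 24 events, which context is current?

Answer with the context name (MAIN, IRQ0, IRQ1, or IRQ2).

Answer: IRQ0

Derivation:
Event 1 (INT 0): INT 0 arrives: push (MAIN, PC=0), enter IRQ0 at PC=0 (depth now 1)
Event 2 (EXEC): [IRQ0] PC=0: INC 2 -> ACC=2
Event 3 (INT 0): INT 0 arrives: push (IRQ0, PC=1), enter IRQ0 at PC=0 (depth now 2)
Event 4 (EXEC): [IRQ0] PC=0: INC 2 -> ACC=4
Event 5 (EXEC): [IRQ0] PC=1: INC 3 -> ACC=7
Event 6 (EXEC): [IRQ0] PC=2: INC 4 -> ACC=11
Event 7 (EXEC): [IRQ0] PC=3: IRET -> resume IRQ0 at PC=1 (depth now 1)
Event 8 (EXEC): [IRQ0] PC=1: INC 3 -> ACC=14
Event 9 (EXEC): [IRQ0] PC=2: INC 4 -> ACC=18
Event 10 (EXEC): [IRQ0] PC=3: IRET -> resume MAIN at PC=0 (depth now 0)
Event 11 (INT 0): INT 0 arrives: push (MAIN, PC=0), enter IRQ0 at PC=0 (depth now 1)
Event 12 (INT 0): INT 0 arrives: push (IRQ0, PC=0), enter IRQ0 at PC=0 (depth now 2)
Event 13 (EXEC): [IRQ0] PC=0: INC 2 -> ACC=20
Event 14 (EXEC): [IRQ0] PC=1: INC 3 -> ACC=23
Event 15 (EXEC): [IRQ0] PC=2: INC 4 -> ACC=27
Event 16 (EXEC): [IRQ0] PC=3: IRET -> resume IRQ0 at PC=0 (depth now 1)
Event 17 (EXEC): [IRQ0] PC=0: INC 2 -> ACC=29
Event 18 (INT 0): INT 0 arrives: push (IRQ0, PC=1), enter IRQ0 at PC=0 (depth now 2)
Event 19 (EXEC): [IRQ0] PC=0: INC 2 -> ACC=31
Event 20 (EXEC): [IRQ0] PC=1: INC 3 -> ACC=34
Event 21 (EXEC): [IRQ0] PC=2: INC 4 -> ACC=38
Event 22 (EXEC): [IRQ0] PC=3: IRET -> resume IRQ0 at PC=1 (depth now 1)
Event 23 (EXEC): [IRQ0] PC=1: INC 3 -> ACC=41
Event 24 (INT 0): INT 0 arrives: push (IRQ0, PC=2), enter IRQ0 at PC=0 (depth now 2)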